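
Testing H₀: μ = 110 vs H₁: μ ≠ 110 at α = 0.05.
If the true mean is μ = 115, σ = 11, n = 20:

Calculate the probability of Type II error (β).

SE = σ/√n = 11/√20 = 2.4597
Critical values: μ₀ ± z_0.025×SE = 110 ± 1.960×2.4597
Acceptance region: (105.1790, 114.8210)
Under H₁ (μ = 115): z_high = (114.8210 - 115)/2.4597 = -0.0728, z_low = (105.1790 - 115)/2.4597 = -3.9928
β = P(not reject | H₁) = Φ(-0.0728) - Φ(-3.9928) ≈ 0.4709

Answer: β ≈ 0.4709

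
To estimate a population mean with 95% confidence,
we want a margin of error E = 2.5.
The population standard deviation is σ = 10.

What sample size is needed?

z_0.025 = 1.960
n = (z×σ/E)² = (1.960×10/2.5)²
n = 61.4656
Round up: n = 62

Answer: n = 62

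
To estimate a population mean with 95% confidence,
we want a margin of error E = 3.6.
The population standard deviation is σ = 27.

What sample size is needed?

z_0.025 = 1.960
n = (z×σ/E)² = (1.960×27/3.6)²
n = 216.0900
Round up: n = 217

Answer: n = 217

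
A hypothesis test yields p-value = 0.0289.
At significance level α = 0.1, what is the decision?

Compare p-value to α:
0.0289 < 0.1
Decision: reject H₀

Answer: reject H₀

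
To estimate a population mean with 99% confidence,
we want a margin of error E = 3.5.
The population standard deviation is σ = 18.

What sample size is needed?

z_0.005 = 2.576
n = (z×σ/E)² = (2.576×18/3.5)²
n = 175.5095
Round up: n = 176

Answer: n = 176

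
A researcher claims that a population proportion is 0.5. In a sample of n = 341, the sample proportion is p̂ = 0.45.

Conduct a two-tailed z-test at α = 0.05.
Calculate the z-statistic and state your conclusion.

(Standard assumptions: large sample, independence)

H₀: p = 0.5, H₁: p ≠ 0.5
Standard error: SE = √(p₀(1-p₀)/n) = √(0.5×0.5/341) = 0.027077
z-statistic: z = (p̂ - p₀)/SE = (0.45 - 0.5)/0.027077 = -1.8466
Critical value: z_0.025 = ±1.960
p-value = 0.0648
Decision: fail to reject H₀ at α = 0.05

Answer: z = -1.8466, fail to reject H₀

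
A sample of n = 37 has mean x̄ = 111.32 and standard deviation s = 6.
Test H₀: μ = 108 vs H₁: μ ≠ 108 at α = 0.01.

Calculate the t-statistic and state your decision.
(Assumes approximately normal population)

df = n - 1 = 36
SE = s/√n = 6/√37 = 0.9864
t = (x̄ - μ₀)/SE = (111.32 - 108)/0.9864 = 3.3658
Critical value: t_{0.005,36} = ±2.719
p-value ≈ 0.0018
Decision: reject H₀

Answer: t = 3.3658, reject H₀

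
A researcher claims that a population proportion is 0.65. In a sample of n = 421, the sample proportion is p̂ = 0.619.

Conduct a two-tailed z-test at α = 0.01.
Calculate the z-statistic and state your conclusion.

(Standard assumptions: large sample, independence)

H₀: p = 0.65, H₁: p ≠ 0.65
Standard error: SE = √(p₀(1-p₀)/n) = √(0.65×0.35/421) = 0.023246
z-statistic: z = (p̂ - p₀)/SE = (0.619 - 0.65)/0.023246 = -1.3336
Critical value: z_0.005 = ±2.576
p-value = 0.1823
Decision: fail to reject H₀ at α = 0.01

Answer: z = -1.3336, fail to reject H₀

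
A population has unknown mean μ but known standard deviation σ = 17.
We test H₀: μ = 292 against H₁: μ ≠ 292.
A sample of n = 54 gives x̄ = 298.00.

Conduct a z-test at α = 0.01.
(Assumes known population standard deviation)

Standard error: SE = σ/√n = 17/√54 = 2.3134
z-statistic: z = (x̄ - μ₀)/SE = (298.00 - 292)/2.3134 = 2.5936
Critical value: ±2.576
p-value = 0.0095
Decision: reject H₀

Answer: z = 2.5936, reject H₀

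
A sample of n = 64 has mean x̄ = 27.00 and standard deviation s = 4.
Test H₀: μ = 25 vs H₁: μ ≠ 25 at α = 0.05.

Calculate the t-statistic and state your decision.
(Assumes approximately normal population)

df = n - 1 = 63
SE = s/√n = 4/√64 = 0.5000
t = (x̄ - μ₀)/SE = (27.00 - 25)/0.5000 = 4.0000
Critical value: t_{0.025,63} = ±1.998
p-value ≈ 0.0002
Decision: reject H₀

Answer: t = 4.0000, reject H₀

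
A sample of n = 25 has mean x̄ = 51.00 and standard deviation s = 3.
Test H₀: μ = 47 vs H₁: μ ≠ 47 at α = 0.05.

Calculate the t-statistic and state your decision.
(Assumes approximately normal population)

Answer: t = 6.6667, reject H₀

Derivation:
df = n - 1 = 24
SE = s/√n = 3/√25 = 0.6000
t = (x̄ - μ₀)/SE = (51.00 - 47)/0.6000 = 6.6667
Critical value: t_{0.025,24} = ±2.064
p-value < 0.0001
Decision: reject H₀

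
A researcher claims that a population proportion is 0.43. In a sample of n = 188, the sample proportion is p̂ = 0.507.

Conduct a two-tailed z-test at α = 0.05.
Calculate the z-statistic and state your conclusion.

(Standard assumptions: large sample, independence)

Answer: z = 2.1326, reject H₀

Derivation:
H₀: p = 0.43, H₁: p ≠ 0.43
Standard error: SE = √(p₀(1-p₀)/n) = √(0.43×0.57/188) = 0.036107
z-statistic: z = (p̂ - p₀)/SE = (0.507 - 0.43)/0.036107 = 2.1326
Critical value: z_0.025 = ±1.960
p-value = 0.0330
Decision: reject H₀ at α = 0.05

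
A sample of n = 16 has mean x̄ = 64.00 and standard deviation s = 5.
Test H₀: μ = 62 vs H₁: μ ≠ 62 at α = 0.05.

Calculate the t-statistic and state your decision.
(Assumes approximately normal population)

df = n - 1 = 15
SE = s/√n = 5/√16 = 1.2500
t = (x̄ - μ₀)/SE = (64.00 - 62)/1.2500 = 1.6000
Critical value: t_{0.025,15} = ±2.131
p-value ≈ 0.1304
Decision: fail to reject H₀

Answer: t = 1.6000, fail to reject H₀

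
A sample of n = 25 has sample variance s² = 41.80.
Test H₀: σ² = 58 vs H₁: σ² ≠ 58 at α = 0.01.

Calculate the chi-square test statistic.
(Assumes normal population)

Answer: χ² = 17.2966, fail to reject H₀

Derivation:
df = n - 1 = 24
χ² = (n-1)s²/σ₀² = 24×41.80/58 = 17.2966
Critical values: χ²_{0.995,24} = 9.886, χ²_{0.005,24} = 45.559
Rejection region: χ² < 9.886 or χ² > 45.559
Decision: fail to reject H₀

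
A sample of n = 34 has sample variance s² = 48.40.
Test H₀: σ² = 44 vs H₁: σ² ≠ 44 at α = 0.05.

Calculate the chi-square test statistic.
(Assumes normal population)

df = n - 1 = 33
χ² = (n-1)s²/σ₀² = 33×48.40/44 = 36.3000
Critical values: χ²_{0.975,33} = 19.047, χ²_{0.025,33} = 50.725
Rejection region: χ² < 19.047 or χ² > 50.725
Decision: fail to reject H₀

Answer: χ² = 36.3000, fail to reject H₀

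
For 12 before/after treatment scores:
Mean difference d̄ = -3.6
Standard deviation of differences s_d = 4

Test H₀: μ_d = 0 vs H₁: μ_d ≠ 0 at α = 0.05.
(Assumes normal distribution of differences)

df = n - 1 = 11
SE = s_d/√n = 4/√12 = 1.1547
t = d̄/SE = -3.6/1.1547 = -3.1177
Critical value: t_{0.025,11} = ±2.201
p-value ≈ 0.0098
Decision: reject H₀

Answer: t = -3.1177, reject H₀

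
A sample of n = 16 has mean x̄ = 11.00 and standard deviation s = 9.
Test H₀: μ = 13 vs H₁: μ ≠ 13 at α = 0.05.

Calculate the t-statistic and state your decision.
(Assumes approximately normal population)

df = n - 1 = 15
SE = s/√n = 9/√16 = 2.2500
t = (x̄ - μ₀)/SE = (11.00 - 13)/2.2500 = -0.8889
Critical value: t_{0.025,15} = ±2.131
p-value ≈ 0.3881
Decision: fail to reject H₀

Answer: t = -0.8889, fail to reject H₀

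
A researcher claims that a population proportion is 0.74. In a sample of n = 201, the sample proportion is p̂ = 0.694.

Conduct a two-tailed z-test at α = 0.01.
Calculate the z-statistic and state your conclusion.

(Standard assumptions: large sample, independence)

H₀: p = 0.74, H₁: p ≠ 0.74
Standard error: SE = √(p₀(1-p₀)/n) = √(0.74×0.26/201) = 0.030939
z-statistic: z = (p̂ - p₀)/SE = (0.694 - 0.74)/0.030939 = -1.4868
Critical value: z_0.005 = ±2.576
p-value = 0.1371
Decision: fail to reject H₀ at α = 0.01

Answer: z = -1.4868, fail to reject H₀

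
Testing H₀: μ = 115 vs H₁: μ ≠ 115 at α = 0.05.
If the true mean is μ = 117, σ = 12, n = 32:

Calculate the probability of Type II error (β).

SE = σ/√n = 12/√32 = 2.1213
Critical values: μ₀ ± z_0.025×SE = 115 ± 1.960×2.1213
Acceptance region: (110.8423, 119.1577)
Under H₁ (μ = 117): z_high = (119.1577 - 117)/2.1213 = 1.0172, z_low = (110.8423 - 117)/2.1213 = -2.9028
β = P(not reject | H₁) = Φ(1.0172) - Φ(-2.9028) ≈ 0.8436

Answer: β ≈ 0.8436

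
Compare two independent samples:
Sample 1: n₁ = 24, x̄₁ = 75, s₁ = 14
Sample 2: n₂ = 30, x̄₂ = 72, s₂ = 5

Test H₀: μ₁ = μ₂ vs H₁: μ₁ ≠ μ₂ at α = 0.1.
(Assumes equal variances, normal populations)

Answer: t = 1.0920, fail to reject H₀

Derivation:
Pooled variance: s²_p = [23×14² + 29×5²]/(52) = 100.6346
s_p = 10.0317
SE = s_p×√(1/n₁ + 1/n₂) = 10.0317×√(1/24 + 1/30) = 2.7473
t = (x̄₁ - x̄₂)/SE = (75 - 72)/2.7473 = 1.0920
df = 52, t-critical = ±1.675
Decision: fail to reject H₀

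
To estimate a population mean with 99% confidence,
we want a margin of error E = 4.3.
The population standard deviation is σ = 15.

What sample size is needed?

z_0.005 = 2.576
n = (z×σ/E)² = (2.576×15/4.3)²
n = 80.7490
Round up: n = 81

Answer: n = 81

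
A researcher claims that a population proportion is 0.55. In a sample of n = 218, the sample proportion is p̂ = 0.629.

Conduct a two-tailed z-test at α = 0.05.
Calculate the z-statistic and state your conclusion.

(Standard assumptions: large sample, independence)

H₀: p = 0.55, H₁: p ≠ 0.55
Standard error: SE = √(p₀(1-p₀)/n) = √(0.55×0.45/218) = 0.033695
z-statistic: z = (p̂ - p₀)/SE = (0.629 - 0.55)/0.033695 = 2.3446
Critical value: z_0.025 = ±1.960
p-value = 0.0190
Decision: reject H₀ at α = 0.05

Answer: z = 2.3446, reject H₀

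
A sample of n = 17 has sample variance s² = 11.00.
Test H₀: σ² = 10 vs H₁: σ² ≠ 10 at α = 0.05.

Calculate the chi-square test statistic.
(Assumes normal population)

df = n - 1 = 16
χ² = (n-1)s²/σ₀² = 16×11.00/10 = 17.6000
Critical values: χ²_{0.975,16} = 6.908, χ²_{0.025,16} = 28.845
Rejection region: χ² < 6.908 or χ² > 28.845
Decision: fail to reject H₀

Answer: χ² = 17.6000, fail to reject H₀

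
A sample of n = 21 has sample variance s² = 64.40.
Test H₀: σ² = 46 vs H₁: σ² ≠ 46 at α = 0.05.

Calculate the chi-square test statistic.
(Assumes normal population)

df = n - 1 = 20
χ² = (n-1)s²/σ₀² = 20×64.40/46 = 28.0000
Critical values: χ²_{0.975,20} = 9.591, χ²_{0.025,20} = 34.170
Rejection region: χ² < 9.591 or χ² > 34.170
Decision: fail to reject H₀

Answer: χ² = 28.0000, fail to reject H₀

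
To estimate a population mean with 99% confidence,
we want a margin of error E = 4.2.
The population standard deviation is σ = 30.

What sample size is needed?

Answer: n = 339

Derivation:
z_0.005 = 2.576
n = (z×σ/E)² = (2.576×30/4.2)²
n = 338.5600
Round up: n = 339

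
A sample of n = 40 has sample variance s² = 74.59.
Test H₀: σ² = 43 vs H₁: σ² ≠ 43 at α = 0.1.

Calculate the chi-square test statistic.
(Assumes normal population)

Answer: χ² = 67.6514, reject H₀

Derivation:
df = n - 1 = 39
χ² = (n-1)s²/σ₀² = 39×74.59/43 = 67.6514
Critical values: χ²_{0.95,39} = 25.695, χ²_{0.05,39} = 54.572
Rejection region: χ² < 25.695 or χ² > 54.572
Decision: reject H₀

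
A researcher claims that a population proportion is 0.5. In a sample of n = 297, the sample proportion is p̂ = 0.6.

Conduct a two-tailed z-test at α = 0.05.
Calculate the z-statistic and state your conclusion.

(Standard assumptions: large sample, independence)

H₀: p = 0.5, H₁: p ≠ 0.5
Standard error: SE = √(p₀(1-p₀)/n) = √(0.5×0.5/297) = 0.029013
z-statistic: z = (p̂ - p₀)/SE = (0.6 - 0.5)/0.029013 = 3.4467
Critical value: z_0.025 = ±1.960
p-value = 0.0006
Decision: reject H₀ at α = 0.05

Answer: z = 3.4467, reject H₀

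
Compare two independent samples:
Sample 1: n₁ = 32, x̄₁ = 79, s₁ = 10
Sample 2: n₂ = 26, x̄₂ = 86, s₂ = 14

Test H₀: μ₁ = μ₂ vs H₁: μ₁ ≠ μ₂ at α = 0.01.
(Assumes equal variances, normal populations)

Answer: t = -2.2181, fail to reject H₀

Derivation:
Pooled variance: s²_p = [31×10² + 25×14²]/(56) = 142.8571
s_p = 11.9523
SE = s_p×√(1/n₁ + 1/n₂) = 11.9523×√(1/32 + 1/26) = 3.1558
t = (x̄₁ - x̄₂)/SE = (79 - 86)/3.1558 = -2.2181
df = 56, t-critical = ±2.667
Decision: fail to reject H₀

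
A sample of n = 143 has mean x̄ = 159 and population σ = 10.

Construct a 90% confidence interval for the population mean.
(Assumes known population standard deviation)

Confidence level: 90%, α = 0.1
z_0.05 = 1.645
SE = σ/√n = 10/√143 = 0.8362
Margin of error = 1.645 × 0.8362 = 1.3755
CI: x̄ ± margin = 159 ± 1.3755
CI: (157.6245, 160.3755)

Answer: (157.6245, 160.3755)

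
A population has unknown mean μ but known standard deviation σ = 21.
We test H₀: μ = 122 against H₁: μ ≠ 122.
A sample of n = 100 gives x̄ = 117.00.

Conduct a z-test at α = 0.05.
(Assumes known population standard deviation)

Answer: z = -2.3810, reject H₀

Derivation:
Standard error: SE = σ/√n = 21/√100 = 2.1000
z-statistic: z = (x̄ - μ₀)/SE = (117.00 - 122)/2.1000 = -2.3810
Critical value: ±1.960
p-value = 0.0173
Decision: reject H₀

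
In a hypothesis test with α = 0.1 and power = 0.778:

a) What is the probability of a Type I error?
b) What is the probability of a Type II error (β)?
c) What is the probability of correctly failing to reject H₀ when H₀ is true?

Answer: a) 0.1, b) 0.222, c) 0.9

Derivation:
a) Type I error probability = α = 0.1
b) Power = P(reject H₀ | H₁ true) = 1 - β = 0.778, so Type II error probability = β = 1 - Power = 0.222
c) P(fail to reject H₀ | H₀ true) = 1 - α = 0.9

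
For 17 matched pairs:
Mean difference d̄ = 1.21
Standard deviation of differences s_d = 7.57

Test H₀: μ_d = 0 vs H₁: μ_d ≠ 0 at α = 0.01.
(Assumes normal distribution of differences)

df = n - 1 = 16
SE = s_d/√n = 7.57/√17 = 1.8360
t = d̄/SE = 1.21/1.8360 = 0.6590
Critical value: t_{0.005,16} = ±2.921
p-value ≈ 0.5193
Decision: fail to reject H₀

Answer: t = 0.6590, fail to reject H₀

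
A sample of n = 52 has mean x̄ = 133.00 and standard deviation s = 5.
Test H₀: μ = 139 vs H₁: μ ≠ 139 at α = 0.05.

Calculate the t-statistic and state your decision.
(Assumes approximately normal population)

df = n - 1 = 51
SE = s/√n = 5/√52 = 0.6934
t = (x̄ - μ₀)/SE = (133.00 - 139)/0.6934 = -8.6530
Critical value: t_{0.025,51} = ±2.008
p-value < 0.0001
Decision: reject H₀

Answer: t = -8.6530, reject H₀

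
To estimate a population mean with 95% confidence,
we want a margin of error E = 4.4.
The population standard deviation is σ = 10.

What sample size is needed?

z_0.025 = 1.960
n = (z×σ/E)² = (1.960×10/4.4)²
n = 19.8430
Round up: n = 20

Answer: n = 20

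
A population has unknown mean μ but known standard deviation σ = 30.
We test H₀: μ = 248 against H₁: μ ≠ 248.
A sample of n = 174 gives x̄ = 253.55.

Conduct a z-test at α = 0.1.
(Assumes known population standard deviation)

Standard error: SE = σ/√n = 30/√174 = 2.2743
z-statistic: z = (x̄ - μ₀)/SE = (253.55 - 248)/2.2743 = 2.4403
Critical value: ±1.645
p-value = 0.0147
Decision: reject H₀

Answer: z = 2.4403, reject H₀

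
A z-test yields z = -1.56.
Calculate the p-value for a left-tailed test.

For z = -1.56:
p = P(Z < -1.56) = Φ(-1.56) = 0.0594

Answer: p-value ≈ 0.0594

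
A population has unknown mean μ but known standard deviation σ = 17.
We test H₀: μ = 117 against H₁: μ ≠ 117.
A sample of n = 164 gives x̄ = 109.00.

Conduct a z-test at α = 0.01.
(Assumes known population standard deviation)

Answer: z = -6.0264, reject H₀

Derivation:
Standard error: SE = σ/√n = 17/√164 = 1.3275
z-statistic: z = (x̄ - μ₀)/SE = (109.00 - 117)/1.3275 = -6.0264
Critical value: ±2.576
p-value < 0.0001
Decision: reject H₀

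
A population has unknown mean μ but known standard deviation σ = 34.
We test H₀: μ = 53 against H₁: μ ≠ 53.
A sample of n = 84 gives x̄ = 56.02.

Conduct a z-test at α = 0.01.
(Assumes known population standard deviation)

Standard error: SE = σ/√n = 34/√84 = 3.7097
z-statistic: z = (x̄ - μ₀)/SE = (56.02 - 53)/3.7097 = 0.8141
Critical value: ±2.576
p-value = 0.4156
Decision: fail to reject H₀

Answer: z = 0.8141, fail to reject H₀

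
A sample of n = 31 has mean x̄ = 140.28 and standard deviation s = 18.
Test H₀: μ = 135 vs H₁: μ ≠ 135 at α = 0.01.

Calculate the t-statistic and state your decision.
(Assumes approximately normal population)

Answer: t = 1.6332, fail to reject H₀

Derivation:
df = n - 1 = 30
SE = s/√n = 18/√31 = 3.2329
t = (x̄ - μ₀)/SE = (140.28 - 135)/3.2329 = 1.6332
Critical value: t_{0.005,30} = ±2.750
p-value ≈ 0.1129
Decision: fail to reject H₀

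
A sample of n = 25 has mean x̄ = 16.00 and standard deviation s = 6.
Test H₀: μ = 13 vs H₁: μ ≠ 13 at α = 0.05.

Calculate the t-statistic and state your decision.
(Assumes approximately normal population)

df = n - 1 = 24
SE = s/√n = 6/√25 = 1.2000
t = (x̄ - μ₀)/SE = (16.00 - 13)/1.2000 = 2.5000
Critical value: t_{0.025,24} = ±2.064
p-value ≈ 0.0197
Decision: reject H₀

Answer: t = 2.5000, reject H₀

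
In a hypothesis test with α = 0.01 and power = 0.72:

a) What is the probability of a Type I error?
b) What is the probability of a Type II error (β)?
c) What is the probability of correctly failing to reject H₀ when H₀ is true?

Answer: a) 0.01, b) 0.28, c) 0.99

Derivation:
a) Type I error probability = α = 0.01
b) Power = P(reject H₀ | H₁ true) = 1 - β = 0.72, so Type II error probability = β = 1 - Power = 0.28
c) P(fail to reject H₀ | H₀ true) = 1 - α = 0.99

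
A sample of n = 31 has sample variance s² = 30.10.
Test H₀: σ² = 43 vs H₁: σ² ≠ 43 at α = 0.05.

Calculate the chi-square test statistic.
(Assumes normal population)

Answer: χ² = 21.0000, fail to reject H₀

Derivation:
df = n - 1 = 30
χ² = (n-1)s²/σ₀² = 30×30.10/43 = 21.0000
Critical values: χ²_{0.975,30} = 16.791, χ²_{0.025,30} = 46.979
Rejection region: χ² < 16.791 or χ² > 46.979
Decision: fail to reject H₀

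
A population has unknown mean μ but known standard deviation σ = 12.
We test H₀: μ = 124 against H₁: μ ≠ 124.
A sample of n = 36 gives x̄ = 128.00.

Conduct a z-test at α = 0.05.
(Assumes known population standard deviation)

Answer: z = 2.0000, reject H₀

Derivation:
Standard error: SE = σ/√n = 12/√36 = 2.0000
z-statistic: z = (x̄ - μ₀)/SE = (128.00 - 124)/2.0000 = 2.0000
Critical value: ±1.960
p-value = 0.0455
Decision: reject H₀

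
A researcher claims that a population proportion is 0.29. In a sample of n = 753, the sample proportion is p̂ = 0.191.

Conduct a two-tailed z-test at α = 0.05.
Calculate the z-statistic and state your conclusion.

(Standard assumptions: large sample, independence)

Answer: z = -5.9869, reject H₀

Derivation:
H₀: p = 0.29, H₁: p ≠ 0.29
Standard error: SE = √(p₀(1-p₀)/n) = √(0.29×0.71/753) = 0.016536
z-statistic: z = (p̂ - p₀)/SE = (0.191 - 0.29)/0.016536 = -5.9869
Critical value: z_0.025 = ±1.960
p-value < 0.0001
Decision: reject H₀ at α = 0.05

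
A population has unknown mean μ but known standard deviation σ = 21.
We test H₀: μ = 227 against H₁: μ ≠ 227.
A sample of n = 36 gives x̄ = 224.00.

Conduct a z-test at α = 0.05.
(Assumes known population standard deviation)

Answer: z = -0.8571, fail to reject H₀

Derivation:
Standard error: SE = σ/√n = 21/√36 = 3.5000
z-statistic: z = (x̄ - μ₀)/SE = (224.00 - 227)/3.5000 = -0.8571
Critical value: ±1.960
p-value = 0.3914
Decision: fail to reject H₀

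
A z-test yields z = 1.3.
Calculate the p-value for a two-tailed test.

Answer: p-value ≈ 0.1936

Derivation:
For z = 1.3:
p = 2×P(Z > |1.3|) = 2×(1 - Φ(1.3)) = 0.1936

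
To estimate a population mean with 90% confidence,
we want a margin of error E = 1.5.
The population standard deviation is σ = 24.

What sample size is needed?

z_0.05 = 1.645
n = (z×σ/E)² = (1.645×24/1.5)²
n = 692.7424
Round up: n = 693

Answer: n = 693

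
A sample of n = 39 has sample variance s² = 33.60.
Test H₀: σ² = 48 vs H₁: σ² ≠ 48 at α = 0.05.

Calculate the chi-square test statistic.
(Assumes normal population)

df = n - 1 = 38
χ² = (n-1)s²/σ₀² = 38×33.60/48 = 26.6000
Critical values: χ²_{0.975,38} = 22.878, χ²_{0.025,38} = 56.896
Rejection region: χ² < 22.878 or χ² > 56.896
Decision: fail to reject H₀

Answer: χ² = 26.6000, fail to reject H₀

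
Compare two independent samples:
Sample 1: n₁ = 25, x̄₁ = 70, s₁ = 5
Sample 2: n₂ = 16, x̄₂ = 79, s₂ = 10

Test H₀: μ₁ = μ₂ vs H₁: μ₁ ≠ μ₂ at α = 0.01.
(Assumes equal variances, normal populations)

Pooled variance: s²_p = [24×5² + 15×10²]/(39) = 53.8462
s_p = 7.3380
SE = s_p×√(1/n₁ + 1/n₂) = 7.3380×√(1/25 + 1/16) = 2.3493
t = (x̄₁ - x̄₂)/SE = (70 - 79)/2.3493 = -3.8309
df = 39, t-critical = ±2.708
Decision: reject H₀

Answer: t = -3.8309, reject H₀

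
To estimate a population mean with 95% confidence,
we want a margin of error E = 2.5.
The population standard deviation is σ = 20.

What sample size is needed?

Answer: n = 246

Derivation:
z_0.025 = 1.960
n = (z×σ/E)² = (1.960×20/2.5)²
n = 245.8624
Round up: n = 246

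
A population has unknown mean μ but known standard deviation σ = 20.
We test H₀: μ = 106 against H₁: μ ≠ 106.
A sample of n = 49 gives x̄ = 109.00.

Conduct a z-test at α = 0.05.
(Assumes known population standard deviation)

Answer: z = 1.0500, fail to reject H₀

Derivation:
Standard error: SE = σ/√n = 20/√49 = 2.8571
z-statistic: z = (x̄ - μ₀)/SE = (109.00 - 106)/2.8571 = 1.0500
Critical value: ±1.960
p-value = 0.2937
Decision: fail to reject H₀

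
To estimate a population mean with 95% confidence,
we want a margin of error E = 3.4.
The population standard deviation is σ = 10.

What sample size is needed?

z_0.025 = 1.960
n = (z×σ/E)² = (1.960×10/3.4)²
n = 33.2318
Round up: n = 34

Answer: n = 34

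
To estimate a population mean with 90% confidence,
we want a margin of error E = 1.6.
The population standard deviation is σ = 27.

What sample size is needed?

z_0.05 = 1.645
n = (z×σ/E)² = (1.645×27/1.6)²
n = 770.5829
Round up: n = 771

Answer: n = 771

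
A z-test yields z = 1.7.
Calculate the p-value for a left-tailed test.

For z = 1.7:
p = P(Z < 1.7) = Φ(1.7) = 0.9554

Answer: p-value ≈ 0.9554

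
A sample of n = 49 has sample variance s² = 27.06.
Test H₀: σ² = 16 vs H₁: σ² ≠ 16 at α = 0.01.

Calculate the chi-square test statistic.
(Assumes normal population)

df = n - 1 = 48
χ² = (n-1)s²/σ₀² = 48×27.06/16 = 81.1800
Critical values: χ²_{0.995,48} = 26.511, χ²_{0.005,48} = 76.969
Rejection region: χ² < 26.511 or χ² > 76.969
Decision: reject H₀

Answer: χ² = 81.1800, reject H₀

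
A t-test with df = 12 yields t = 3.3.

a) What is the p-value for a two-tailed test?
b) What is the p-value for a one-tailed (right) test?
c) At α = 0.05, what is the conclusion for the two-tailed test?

Answer: a) 0.0063, b) 0.0032, c) reject H₀

Derivation:
Using t-distribution with df = 12:
a) Two-tailed: p = 2×P(T > 3.3) = 0.0063
b) One-tailed: p = P(T > 3.3) = 0.0032
c) 0.0063 < 0.05, reject H₀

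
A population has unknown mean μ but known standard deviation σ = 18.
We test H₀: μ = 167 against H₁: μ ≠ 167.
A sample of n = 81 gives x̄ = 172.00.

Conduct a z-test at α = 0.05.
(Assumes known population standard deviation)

Standard error: SE = σ/√n = 18/√81 = 2.0000
z-statistic: z = (x̄ - μ₀)/SE = (172.00 - 167)/2.0000 = 2.5000
Critical value: ±1.960
p-value = 0.0124
Decision: reject H₀

Answer: z = 2.5000, reject H₀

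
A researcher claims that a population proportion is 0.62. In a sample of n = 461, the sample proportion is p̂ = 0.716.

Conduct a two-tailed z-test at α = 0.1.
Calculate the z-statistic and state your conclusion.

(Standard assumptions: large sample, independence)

Answer: z = 4.2465, reject H₀

Derivation:
H₀: p = 0.62, H₁: p ≠ 0.62
Standard error: SE = √(p₀(1-p₀)/n) = √(0.62×0.38/461) = 0.022607
z-statistic: z = (p̂ - p₀)/SE = (0.716 - 0.62)/0.022607 = 4.2465
Critical value: z_0.05 = ±1.645
p-value < 0.0001
Decision: reject H₀ at α = 0.1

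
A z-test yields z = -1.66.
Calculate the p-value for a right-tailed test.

Answer: p-value ≈ 0.9515

Derivation:
For z = -1.66:
p = P(Z > -1.66) = 1 - Φ(-1.66) = 0.9515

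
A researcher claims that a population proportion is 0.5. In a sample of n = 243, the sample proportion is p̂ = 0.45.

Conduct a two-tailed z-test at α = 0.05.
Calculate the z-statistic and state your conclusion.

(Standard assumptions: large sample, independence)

Answer: z = -1.5588, fail to reject H₀

Derivation:
H₀: p = 0.5, H₁: p ≠ 0.5
Standard error: SE = √(p₀(1-p₀)/n) = √(0.5×0.5/243) = 0.032075
z-statistic: z = (p̂ - p₀)/SE = (0.45 - 0.5)/0.032075 = -1.5588
Critical value: z_0.025 = ±1.960
p-value = 0.1190
Decision: fail to reject H₀ at α = 0.05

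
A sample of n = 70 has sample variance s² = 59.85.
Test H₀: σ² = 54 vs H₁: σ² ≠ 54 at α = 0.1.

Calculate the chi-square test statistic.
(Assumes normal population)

Answer: χ² = 76.4750, fail to reject H₀

Derivation:
df = n - 1 = 69
χ² = (n-1)s²/σ₀² = 69×59.85/54 = 76.4750
Critical values: χ²_{0.95,69} = 50.879, χ²_{0.05,69} = 89.391
Rejection region: χ² < 50.879 or χ² > 89.391
Decision: fail to reject H₀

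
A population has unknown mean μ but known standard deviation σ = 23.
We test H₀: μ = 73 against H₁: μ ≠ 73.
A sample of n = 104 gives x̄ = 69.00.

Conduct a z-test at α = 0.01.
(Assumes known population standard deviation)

Standard error: SE = σ/√n = 23/√104 = 2.2553
z-statistic: z = (x̄ - μ₀)/SE = (69.00 - 73)/2.2553 = -1.7736
Critical value: ±2.576
p-value = 0.0761
Decision: fail to reject H₀

Answer: z = -1.7736, fail to reject H₀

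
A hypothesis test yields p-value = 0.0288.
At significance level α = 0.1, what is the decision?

Answer: reject H₀

Derivation:
Compare p-value to α:
0.0288 < 0.1
Decision: reject H₀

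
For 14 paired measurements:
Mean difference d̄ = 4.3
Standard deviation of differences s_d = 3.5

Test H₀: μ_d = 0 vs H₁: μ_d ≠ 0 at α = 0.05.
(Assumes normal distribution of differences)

df = n - 1 = 13
SE = s_d/√n = 3.5/√14 = 0.9354
t = d̄/SE = 4.3/0.9354 = 4.5970
Critical value: t_{0.025,13} = ±2.160
p-value ≈ 0.0005
Decision: reject H₀

Answer: t = 4.5970, reject H₀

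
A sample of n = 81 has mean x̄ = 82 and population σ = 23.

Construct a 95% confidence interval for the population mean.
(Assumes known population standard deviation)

Confidence level: 95%, α = 0.05
z_0.025 = 1.960
SE = σ/√n = 23/√81 = 2.5556
Margin of error = 1.960 × 2.5556 = 5.0090
CI: x̄ ± margin = 82 ± 5.0090
CI: (76.9910, 87.0090)

Answer: (76.9910, 87.0090)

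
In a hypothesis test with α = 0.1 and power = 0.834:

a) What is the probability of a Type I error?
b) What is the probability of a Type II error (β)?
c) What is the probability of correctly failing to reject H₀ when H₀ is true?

Answer: a) 0.1, b) 0.166, c) 0.9

Derivation:
a) Type I error probability = α = 0.1
b) Power = P(reject H₀ | H₁ true) = 1 - β = 0.834, so Type II error probability = β = 1 - Power = 0.166
c) P(fail to reject H₀ | H₀ true) = 1 - α = 0.9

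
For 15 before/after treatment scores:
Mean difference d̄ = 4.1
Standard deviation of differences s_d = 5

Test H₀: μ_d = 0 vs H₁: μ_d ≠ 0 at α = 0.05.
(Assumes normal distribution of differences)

Answer: t = 3.1758, reject H₀

Derivation:
df = n - 1 = 14
SE = s_d/√n = 5/√15 = 1.2910
t = d̄/SE = 4.1/1.2910 = 3.1758
Critical value: t_{0.025,14} = ±2.145
p-value ≈ 0.0067
Decision: reject H₀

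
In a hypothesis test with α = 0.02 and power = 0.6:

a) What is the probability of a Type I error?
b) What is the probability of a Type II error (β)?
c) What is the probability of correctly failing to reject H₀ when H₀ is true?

Answer: a) 0.02, b) 0.4, c) 0.98

Derivation:
a) Type I error probability = α = 0.02
b) Power = P(reject H₀ | H₁ true) = 1 - β = 0.6, so Type II error probability = β = 1 - Power = 0.4
c) P(fail to reject H₀ | H₀ true) = 1 - α = 0.98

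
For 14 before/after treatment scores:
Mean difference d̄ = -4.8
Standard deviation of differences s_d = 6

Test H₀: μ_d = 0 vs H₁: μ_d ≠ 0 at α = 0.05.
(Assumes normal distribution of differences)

df = n - 1 = 13
SE = s_d/√n = 6/√14 = 1.6036
t = d̄/SE = -4.8/1.6036 = -2.9933
Critical value: t_{0.025,13} = ±2.160
p-value ≈ 0.0104
Decision: reject H₀

Answer: t = -2.9933, reject H₀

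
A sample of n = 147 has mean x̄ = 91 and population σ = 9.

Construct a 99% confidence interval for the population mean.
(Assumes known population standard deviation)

Confidence level: 99%, α = 0.01
z_0.005 = 2.576
SE = σ/√n = 9/√147 = 0.7423
Margin of error = 2.576 × 0.7423 = 1.9122
CI: x̄ ± margin = 91 ± 1.9122
CI: (89.0878, 92.9122)

Answer: (89.0878, 92.9122)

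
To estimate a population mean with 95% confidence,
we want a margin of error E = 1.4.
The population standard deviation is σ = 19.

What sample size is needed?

z_0.025 = 1.960
n = (z×σ/E)² = (1.960×19/1.4)²
n = 707.5600
Round up: n = 708

Answer: n = 708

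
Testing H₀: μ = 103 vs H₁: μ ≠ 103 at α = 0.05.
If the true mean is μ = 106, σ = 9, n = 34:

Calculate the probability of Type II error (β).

SE = σ/√n = 9/√34 = 1.5435
Critical values: μ₀ ± z_0.025×SE = 103 ± 1.960×1.5435
Acceptance region: (99.9747, 106.0253)
Under H₁ (μ = 106): z_high = (106.0253 - 106)/1.5435 = 0.0164, z_low = (99.9747 - 106)/1.5435 = -3.9037
β = P(not reject | H₁) = Φ(0.0164) - Φ(-3.9037) ≈ 0.5065

Answer: β ≈ 0.5065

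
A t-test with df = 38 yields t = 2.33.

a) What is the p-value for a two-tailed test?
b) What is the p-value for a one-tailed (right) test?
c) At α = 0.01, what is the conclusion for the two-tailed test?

Answer: a) 0.0252, b) 0.0126, c) fail to reject H₀

Derivation:
Using t-distribution with df = 38:
a) Two-tailed: p = 2×P(T > 2.33) = 0.0252
b) One-tailed: p = P(T > 2.33) = 0.0126
c) 0.0252 ≥ 0.01, fail to reject H₀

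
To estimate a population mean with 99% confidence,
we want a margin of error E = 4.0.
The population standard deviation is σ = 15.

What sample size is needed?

z_0.005 = 2.576
n = (z×σ/E)² = (2.576×15/4.0)²
n = 93.3156
Round up: n = 94

Answer: n = 94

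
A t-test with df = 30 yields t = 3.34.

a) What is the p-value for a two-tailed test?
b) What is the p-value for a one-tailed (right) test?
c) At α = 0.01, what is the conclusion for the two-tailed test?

Using t-distribution with df = 30:
a) Two-tailed: p = 2×P(T > 3.34) = 0.0023
b) One-tailed: p = P(T > 3.34) = 0.0011
c) 0.0023 < 0.01, reject H₀

Answer: a) 0.0023, b) 0.0011, c) reject H₀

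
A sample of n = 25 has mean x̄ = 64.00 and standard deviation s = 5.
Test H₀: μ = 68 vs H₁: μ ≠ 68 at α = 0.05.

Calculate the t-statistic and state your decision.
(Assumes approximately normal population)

df = n - 1 = 24
SE = s/√n = 5/√25 = 1.0000
t = (x̄ - μ₀)/SE = (64.00 - 68)/1.0000 = -4.0000
Critical value: t_{0.025,24} = ±2.064
p-value ≈ 0.0005
Decision: reject H₀

Answer: t = -4.0000, reject H₀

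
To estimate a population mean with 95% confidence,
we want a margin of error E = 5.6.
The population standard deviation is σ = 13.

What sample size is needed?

Answer: n = 21

Derivation:
z_0.025 = 1.960
n = (z×σ/E)² = (1.960×13/5.6)²
n = 20.7025
Round up: n = 21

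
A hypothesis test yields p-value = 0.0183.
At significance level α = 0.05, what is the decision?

Answer: reject H₀

Derivation:
Compare p-value to α:
0.0183 < 0.05
Decision: reject H₀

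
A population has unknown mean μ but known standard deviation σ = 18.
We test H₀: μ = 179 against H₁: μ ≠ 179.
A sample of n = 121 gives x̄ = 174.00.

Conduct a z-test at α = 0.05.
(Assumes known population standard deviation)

Answer: z = -3.0555, reject H₀

Derivation:
Standard error: SE = σ/√n = 18/√121 = 1.6364
z-statistic: z = (x̄ - μ₀)/SE = (174.00 - 179)/1.6364 = -3.0555
Critical value: ±1.960
p-value = 0.0022
Decision: reject H₀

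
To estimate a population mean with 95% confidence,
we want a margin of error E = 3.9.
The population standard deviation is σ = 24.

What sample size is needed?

Answer: n = 146

Derivation:
z_0.025 = 1.960
n = (z×σ/E)² = (1.960×24/3.9)²
n = 145.4807
Round up: n = 146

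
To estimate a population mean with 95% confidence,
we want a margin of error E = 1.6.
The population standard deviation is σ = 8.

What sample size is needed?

Answer: n = 97

Derivation:
z_0.025 = 1.960
n = (z×σ/E)² = (1.960×8/1.6)²
n = 96.0400
Round up: n = 97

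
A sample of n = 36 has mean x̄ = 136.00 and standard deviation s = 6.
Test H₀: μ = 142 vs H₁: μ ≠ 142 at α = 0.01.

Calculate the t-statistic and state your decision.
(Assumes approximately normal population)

Answer: t = -6.0000, reject H₀

Derivation:
df = n - 1 = 35
SE = s/√n = 6/√36 = 1.0000
t = (x̄ - μ₀)/SE = (136.00 - 142)/1.0000 = -6.0000
Critical value: t_{0.005,35} = ±2.724
p-value < 0.0001
Decision: reject H₀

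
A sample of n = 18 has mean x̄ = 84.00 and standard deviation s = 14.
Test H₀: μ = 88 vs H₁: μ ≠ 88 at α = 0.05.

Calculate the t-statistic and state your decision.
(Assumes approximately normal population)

df = n - 1 = 17
SE = s/√n = 14/√18 = 3.2998
t = (x̄ - μ₀)/SE = (84.00 - 88)/3.2998 = -1.2122
Critical value: t_{0.025,17} = ±2.110
p-value ≈ 0.2420
Decision: fail to reject H₀

Answer: t = -1.2122, fail to reject H₀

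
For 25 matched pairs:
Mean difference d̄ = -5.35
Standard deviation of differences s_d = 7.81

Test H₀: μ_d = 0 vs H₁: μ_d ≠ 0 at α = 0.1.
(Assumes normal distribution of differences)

Answer: t = -3.4251, reject H₀

Derivation:
df = n - 1 = 24
SE = s_d/√n = 7.81/√25 = 1.5620
t = d̄/SE = -5.35/1.5620 = -3.4251
Critical value: t_{0.05,24} = ±1.711
p-value ≈ 0.0022
Decision: reject H₀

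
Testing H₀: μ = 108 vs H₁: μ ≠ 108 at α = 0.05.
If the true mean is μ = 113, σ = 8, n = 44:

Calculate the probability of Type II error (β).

Answer: β ≈ 0.0144

Derivation:
SE = σ/√n = 8/√44 = 1.2060
Critical values: μ₀ ± z_0.025×SE = 108 ± 1.960×1.2060
Acceptance region: (105.6362, 110.3638)
Under H₁ (μ = 113): z_high = (110.3638 - 113)/1.2060 = -2.1859, z_low = (105.6362 - 113)/1.2060 = -6.1060
β = P(not reject | H₁) = Φ(-2.1859) - Φ(-6.1060) ≈ 0.0144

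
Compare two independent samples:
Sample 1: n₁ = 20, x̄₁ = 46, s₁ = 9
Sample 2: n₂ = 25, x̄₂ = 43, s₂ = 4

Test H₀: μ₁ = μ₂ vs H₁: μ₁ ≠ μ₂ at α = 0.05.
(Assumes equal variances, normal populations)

Answer: t = 1.4954, fail to reject H₀

Derivation:
Pooled variance: s²_p = [19×9² + 24×4²]/(43) = 44.7209
s_p = 6.6874
SE = s_p×√(1/n₁ + 1/n₂) = 6.6874×√(1/20 + 1/25) = 2.0062
t = (x̄₁ - x̄₂)/SE = (46 - 43)/2.0062 = 1.4954
df = 43, t-critical = ±2.017
Decision: fail to reject H₀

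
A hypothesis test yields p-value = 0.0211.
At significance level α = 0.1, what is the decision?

Compare p-value to α:
0.0211 < 0.1
Decision: reject H₀

Answer: reject H₀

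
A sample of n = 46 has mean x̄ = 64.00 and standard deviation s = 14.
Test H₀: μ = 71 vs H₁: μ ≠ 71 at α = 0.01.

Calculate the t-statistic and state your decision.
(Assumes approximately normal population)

Answer: t = -3.3911, reject H₀

Derivation:
df = n - 1 = 45
SE = s/√n = 14/√46 = 2.0642
t = (x̄ - μ₀)/SE = (64.00 - 71)/2.0642 = -3.3911
Critical value: t_{0.005,45} = ±2.690
p-value ≈ 0.0015
Decision: reject H₀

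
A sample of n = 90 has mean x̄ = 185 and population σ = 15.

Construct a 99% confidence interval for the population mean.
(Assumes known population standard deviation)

Confidence level: 99%, α = 0.01
z_0.005 = 2.576
SE = σ/√n = 15/√90 = 1.5811
Margin of error = 2.576 × 1.5811 = 4.0729
CI: x̄ ± margin = 185 ± 4.0729
CI: (180.9271, 189.0729)

Answer: (180.9271, 189.0729)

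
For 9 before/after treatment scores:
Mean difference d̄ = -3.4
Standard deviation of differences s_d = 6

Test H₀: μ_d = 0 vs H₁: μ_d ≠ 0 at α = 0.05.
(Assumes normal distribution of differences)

df = n - 1 = 8
SE = s_d/√n = 6/√9 = 2.0000
t = d̄/SE = -3.4/2.0000 = -1.7000
Critical value: t_{0.025,8} = ±2.306
p-value ≈ 0.1276
Decision: fail to reject H₀

Answer: t = -1.7000, fail to reject H₀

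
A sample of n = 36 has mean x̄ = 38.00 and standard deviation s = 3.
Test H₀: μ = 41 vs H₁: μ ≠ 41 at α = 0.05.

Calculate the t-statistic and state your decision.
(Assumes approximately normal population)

Answer: t = -6.0000, reject H₀

Derivation:
df = n - 1 = 35
SE = s/√n = 3/√36 = 0.5000
t = (x̄ - μ₀)/SE = (38.00 - 41)/0.5000 = -6.0000
Critical value: t_{0.025,35} = ±2.030
p-value < 0.0001
Decision: reject H₀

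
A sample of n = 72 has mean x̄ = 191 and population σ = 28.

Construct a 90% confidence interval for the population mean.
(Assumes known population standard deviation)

Answer: (185.5718, 196.4282)

Derivation:
Confidence level: 90%, α = 0.1
z_0.05 = 1.645
SE = σ/√n = 28/√72 = 3.2998
Margin of error = 1.645 × 3.2998 = 5.4282
CI: x̄ ± margin = 191 ± 5.4282
CI: (185.5718, 196.4282)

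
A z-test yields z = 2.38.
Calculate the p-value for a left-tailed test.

Answer: p-value ≈ 0.9913

Derivation:
For z = 2.38:
p = P(Z < 2.38) = Φ(2.38) = 0.9913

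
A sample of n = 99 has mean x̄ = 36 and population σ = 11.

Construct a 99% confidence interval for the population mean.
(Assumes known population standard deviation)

Confidence level: 99%, α = 0.01
z_0.005 = 2.576
SE = σ/√n = 11/√99 = 1.1055
Margin of error = 2.576 × 1.1055 = 2.8478
CI: x̄ ± margin = 36 ± 2.8478
CI: (33.1522, 38.8478)

Answer: (33.1522, 38.8478)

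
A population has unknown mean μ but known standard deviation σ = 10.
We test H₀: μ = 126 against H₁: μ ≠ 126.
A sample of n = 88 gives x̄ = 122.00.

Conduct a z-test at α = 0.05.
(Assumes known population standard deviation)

Standard error: SE = σ/√n = 10/√88 = 1.0660
z-statistic: z = (x̄ - μ₀)/SE = (122.00 - 126)/1.0660 = -3.7523
Critical value: ±1.960
p-value = 0.0002
Decision: reject H₀

Answer: z = -3.7523, reject H₀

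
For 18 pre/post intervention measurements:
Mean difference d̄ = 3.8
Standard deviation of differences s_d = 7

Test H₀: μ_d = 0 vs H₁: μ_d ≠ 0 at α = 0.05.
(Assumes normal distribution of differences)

df = n - 1 = 17
SE = s_d/√n = 7/√18 = 1.6499
t = d̄/SE = 3.8/1.6499 = 2.3032
Critical value: t_{0.025,17} = ±2.110
p-value ≈ 0.0342
Decision: reject H₀

Answer: t = 2.3032, reject H₀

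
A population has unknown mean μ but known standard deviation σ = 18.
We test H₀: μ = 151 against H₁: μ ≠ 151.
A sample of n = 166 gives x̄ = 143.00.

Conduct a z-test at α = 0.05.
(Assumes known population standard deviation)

Standard error: SE = σ/√n = 18/√166 = 1.3971
z-statistic: z = (x̄ - μ₀)/SE = (143.00 - 151)/1.3971 = -5.7261
Critical value: ±1.960
p-value < 0.0001
Decision: reject H₀

Answer: z = -5.7261, reject H₀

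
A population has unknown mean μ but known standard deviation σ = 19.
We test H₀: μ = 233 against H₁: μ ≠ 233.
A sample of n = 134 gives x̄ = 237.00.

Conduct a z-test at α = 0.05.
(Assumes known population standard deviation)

Standard error: SE = σ/√n = 19/√134 = 1.6414
z-statistic: z = (x̄ - μ₀)/SE = (237.00 - 233)/1.6414 = 2.4369
Critical value: ±1.960
p-value = 0.0148
Decision: reject H₀

Answer: z = 2.4369, reject H₀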